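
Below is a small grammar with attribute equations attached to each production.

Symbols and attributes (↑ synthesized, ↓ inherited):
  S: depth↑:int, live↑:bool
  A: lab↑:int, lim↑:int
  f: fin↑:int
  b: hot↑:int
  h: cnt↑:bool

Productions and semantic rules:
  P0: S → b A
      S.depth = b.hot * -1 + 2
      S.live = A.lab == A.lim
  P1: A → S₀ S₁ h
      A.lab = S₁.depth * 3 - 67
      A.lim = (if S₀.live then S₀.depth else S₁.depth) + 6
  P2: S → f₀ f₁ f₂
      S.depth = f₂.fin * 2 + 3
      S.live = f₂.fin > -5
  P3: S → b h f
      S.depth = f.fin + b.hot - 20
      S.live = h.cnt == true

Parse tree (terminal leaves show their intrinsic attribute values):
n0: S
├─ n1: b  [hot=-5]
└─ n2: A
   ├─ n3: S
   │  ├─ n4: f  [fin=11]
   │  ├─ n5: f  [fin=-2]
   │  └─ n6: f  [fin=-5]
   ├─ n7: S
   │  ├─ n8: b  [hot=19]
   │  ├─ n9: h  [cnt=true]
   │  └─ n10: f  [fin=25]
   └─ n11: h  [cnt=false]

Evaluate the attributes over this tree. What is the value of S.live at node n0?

1. n1.hot = -5  [terminal]
2. n4.fin = 11  [terminal]
3. n5.fin = -2  [terminal]
4. n6.fin = -5  [terminal]
5. n3.depth = -7  [f₂.fin * 2 + 3]
6. n3.live = false  [f₂.fin > -5]
7. n8.hot = 19  [terminal]
8. n9.cnt = true  [terminal]
9. n10.fin = 25  [terminal]
10. n7.depth = 24  [f.fin + b.hot - 20]
11. n7.live = true  [h.cnt == true]
12. n11.cnt = false  [terminal]
13. n2.lab = 5  [S₁.depth * 3 - 67]
14. n2.lim = 30  [(if S₀.live then S₀.depth else S₁.depth) + 6]
15. n0.depth = 7  [b.hot * -1 + 2]
16. n0.live = false  [A.lab == A.lim]

false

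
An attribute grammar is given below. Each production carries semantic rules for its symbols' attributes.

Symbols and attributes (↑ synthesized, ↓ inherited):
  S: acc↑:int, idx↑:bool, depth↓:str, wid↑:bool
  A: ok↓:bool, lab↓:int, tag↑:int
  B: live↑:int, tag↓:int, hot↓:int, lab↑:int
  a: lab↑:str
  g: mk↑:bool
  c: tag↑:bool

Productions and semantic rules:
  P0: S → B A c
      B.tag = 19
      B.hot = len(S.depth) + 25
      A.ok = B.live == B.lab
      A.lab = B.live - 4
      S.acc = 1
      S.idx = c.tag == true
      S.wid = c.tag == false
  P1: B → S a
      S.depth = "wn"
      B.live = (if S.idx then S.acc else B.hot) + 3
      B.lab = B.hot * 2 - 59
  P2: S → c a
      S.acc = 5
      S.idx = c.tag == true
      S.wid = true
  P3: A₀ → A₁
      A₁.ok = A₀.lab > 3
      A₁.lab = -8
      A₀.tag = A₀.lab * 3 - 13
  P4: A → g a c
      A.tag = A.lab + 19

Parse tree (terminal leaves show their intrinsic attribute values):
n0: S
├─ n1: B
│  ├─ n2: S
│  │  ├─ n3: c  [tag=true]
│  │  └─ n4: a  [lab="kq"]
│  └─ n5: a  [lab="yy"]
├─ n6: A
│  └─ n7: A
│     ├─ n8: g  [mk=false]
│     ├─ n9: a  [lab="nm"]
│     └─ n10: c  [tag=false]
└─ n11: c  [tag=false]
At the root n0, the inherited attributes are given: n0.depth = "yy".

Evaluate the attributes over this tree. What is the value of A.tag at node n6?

1. n0.depth = "yy"  [given at root]
2. n1.tag = 19  [19]
3. n1.hot = 27  [len(S.depth) + 25]
4. n2.depth = "wn"  ["wn"]
5. n3.tag = true  [terminal]
6. n4.lab = "kq"  [terminal]
7. n2.acc = 5  [5]
8. n2.idx = true  [c.tag == true]
9. n2.wid = true  [true]
10. n5.lab = "yy"  [terminal]
11. n1.live = 8  [(if S.idx then S.acc else B.hot) + 3]
12. n1.lab = -5  [B.hot * 2 - 59]
13. n6.ok = false  [B.live == B.lab]
14. n6.lab = 4  [B.live - 4]
15. n7.ok = true  [A₀.lab > 3]
16. n7.lab = -8  [-8]
17. n8.mk = false  [terminal]
18. n9.lab = "nm"  [terminal]
19. n10.tag = false  [terminal]
20. n7.tag = 11  [A.lab + 19]
21. n6.tag = -1  [A₀.lab * 3 - 13]
22. n11.tag = false  [terminal]
23. n0.acc = 1  [1]
24. n0.idx = false  [c.tag == true]
25. n0.wid = true  [c.tag == false]

-1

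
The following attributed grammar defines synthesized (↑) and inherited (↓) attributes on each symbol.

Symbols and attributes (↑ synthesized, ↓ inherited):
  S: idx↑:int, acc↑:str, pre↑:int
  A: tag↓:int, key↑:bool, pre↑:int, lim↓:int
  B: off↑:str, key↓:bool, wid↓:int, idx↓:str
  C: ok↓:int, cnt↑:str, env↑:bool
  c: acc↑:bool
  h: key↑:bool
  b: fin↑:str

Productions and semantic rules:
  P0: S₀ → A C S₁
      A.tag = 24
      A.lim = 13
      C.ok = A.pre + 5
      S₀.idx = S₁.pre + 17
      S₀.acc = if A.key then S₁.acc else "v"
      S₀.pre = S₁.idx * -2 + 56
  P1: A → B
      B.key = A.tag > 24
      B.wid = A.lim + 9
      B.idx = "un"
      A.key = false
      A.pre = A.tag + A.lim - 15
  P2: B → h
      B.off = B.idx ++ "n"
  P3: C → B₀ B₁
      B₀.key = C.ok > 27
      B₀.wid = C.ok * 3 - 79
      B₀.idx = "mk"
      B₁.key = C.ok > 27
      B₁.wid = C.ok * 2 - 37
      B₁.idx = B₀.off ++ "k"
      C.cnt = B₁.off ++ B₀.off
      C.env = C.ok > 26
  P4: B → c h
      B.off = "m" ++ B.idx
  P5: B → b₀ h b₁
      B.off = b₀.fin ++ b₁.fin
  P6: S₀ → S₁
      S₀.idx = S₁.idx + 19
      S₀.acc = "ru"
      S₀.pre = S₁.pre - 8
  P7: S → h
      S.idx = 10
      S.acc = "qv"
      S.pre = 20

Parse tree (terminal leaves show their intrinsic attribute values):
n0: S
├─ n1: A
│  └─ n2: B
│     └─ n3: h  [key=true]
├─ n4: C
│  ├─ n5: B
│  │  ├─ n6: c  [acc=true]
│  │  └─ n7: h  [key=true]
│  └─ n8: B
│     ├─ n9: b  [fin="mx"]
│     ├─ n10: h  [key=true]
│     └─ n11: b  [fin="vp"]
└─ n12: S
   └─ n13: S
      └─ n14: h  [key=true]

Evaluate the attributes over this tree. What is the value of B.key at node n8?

false

1. n1.tag = 24  [24]
2. n1.lim = 13  [13]
3. n2.key = false  [A.tag > 24]
4. n2.wid = 22  [A.lim + 9]
5. n2.idx = "un"  ["un"]
6. n3.key = true  [terminal]
7. n2.off = "unn"  [B.idx ++ "n"]
8. n1.key = false  [false]
9. n1.pre = 22  [A.tag + A.lim - 15]
10. n4.ok = 27  [A.pre + 5]
11. n5.key = false  [C.ok > 27]
12. n5.wid = 2  [C.ok * 3 - 79]
13. n5.idx = "mk"  ["mk"]
14. n6.acc = true  [terminal]
15. n7.key = true  [terminal]
16. n5.off = "mmk"  ["m" ++ B.idx]
17. n8.key = false  [C.ok > 27]
18. n8.wid = 17  [C.ok * 2 - 37]
19. n8.idx = "mmkk"  [B₀.off ++ "k"]
20. n9.fin = "mx"  [terminal]
21. n10.key = true  [terminal]
22. n11.fin = "vp"  [terminal]
23. n8.off = "mxvp"  [b₀.fin ++ b₁.fin]
24. n4.cnt = "mxvpmmk"  [B₁.off ++ B₀.off]
25. n4.env = true  [C.ok > 26]
26. n14.key = true  [terminal]
27. n13.idx = 10  [10]
28. n13.acc = "qv"  ["qv"]
29. n13.pre = 20  [20]
30. n12.idx = 29  [S₁.idx + 19]
31. n12.acc = "ru"  ["ru"]
32. n12.pre = 12  [S₁.pre - 8]
33. n0.idx = 29  [S₁.pre + 17]
34. n0.acc = "v"  [if A.key then S₁.acc else "v"]
35. n0.pre = -2  [S₁.idx * -2 + 56]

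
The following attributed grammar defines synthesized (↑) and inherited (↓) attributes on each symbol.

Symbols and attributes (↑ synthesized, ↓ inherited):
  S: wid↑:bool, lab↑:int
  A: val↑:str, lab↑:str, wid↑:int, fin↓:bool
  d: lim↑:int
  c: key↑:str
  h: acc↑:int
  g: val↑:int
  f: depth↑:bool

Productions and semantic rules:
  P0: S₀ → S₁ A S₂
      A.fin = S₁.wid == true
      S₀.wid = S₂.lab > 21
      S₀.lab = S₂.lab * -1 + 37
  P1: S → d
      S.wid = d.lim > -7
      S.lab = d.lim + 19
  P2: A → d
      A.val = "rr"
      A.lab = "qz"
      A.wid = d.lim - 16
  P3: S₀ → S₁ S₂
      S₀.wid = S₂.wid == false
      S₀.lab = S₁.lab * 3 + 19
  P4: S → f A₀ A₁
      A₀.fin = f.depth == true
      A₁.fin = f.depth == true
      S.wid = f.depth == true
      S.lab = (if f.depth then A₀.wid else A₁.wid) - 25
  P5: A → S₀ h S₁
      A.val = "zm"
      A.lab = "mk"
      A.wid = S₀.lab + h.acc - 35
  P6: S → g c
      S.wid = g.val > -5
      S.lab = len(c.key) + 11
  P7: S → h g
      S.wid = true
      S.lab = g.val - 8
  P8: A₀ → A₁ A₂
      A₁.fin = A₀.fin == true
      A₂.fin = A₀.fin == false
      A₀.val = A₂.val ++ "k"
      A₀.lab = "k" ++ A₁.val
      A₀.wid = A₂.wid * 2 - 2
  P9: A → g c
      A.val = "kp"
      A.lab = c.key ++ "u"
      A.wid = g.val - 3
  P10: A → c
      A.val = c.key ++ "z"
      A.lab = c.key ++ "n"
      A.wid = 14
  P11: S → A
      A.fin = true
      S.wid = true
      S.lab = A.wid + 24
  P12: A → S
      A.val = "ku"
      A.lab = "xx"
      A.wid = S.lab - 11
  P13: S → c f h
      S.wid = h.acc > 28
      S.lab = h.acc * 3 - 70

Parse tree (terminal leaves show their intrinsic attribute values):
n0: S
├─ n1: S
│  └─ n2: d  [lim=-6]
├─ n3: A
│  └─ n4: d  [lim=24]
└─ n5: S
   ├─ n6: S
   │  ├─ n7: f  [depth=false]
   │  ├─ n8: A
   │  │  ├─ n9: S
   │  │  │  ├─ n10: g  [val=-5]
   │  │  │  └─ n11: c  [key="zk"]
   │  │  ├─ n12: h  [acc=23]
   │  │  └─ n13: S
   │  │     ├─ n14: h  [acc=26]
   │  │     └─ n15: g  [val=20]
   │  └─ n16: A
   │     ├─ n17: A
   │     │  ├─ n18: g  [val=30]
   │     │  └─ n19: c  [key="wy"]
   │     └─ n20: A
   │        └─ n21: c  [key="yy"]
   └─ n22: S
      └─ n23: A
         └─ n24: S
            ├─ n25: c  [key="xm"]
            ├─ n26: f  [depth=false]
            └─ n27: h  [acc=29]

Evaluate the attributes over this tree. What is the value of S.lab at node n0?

1. n2.lim = -6  [terminal]
2. n1.wid = true  [d.lim > -7]
3. n1.lab = 13  [d.lim + 19]
4. n3.fin = true  [S₁.wid == true]
5. n4.lim = 24  [terminal]
6. n3.val = "rr"  ["rr"]
7. n3.lab = "qz"  ["qz"]
8. n3.wid = 8  [d.lim - 16]
9. n7.depth = false  [terminal]
10. n8.fin = false  [f.depth == true]
11. n10.val = -5  [terminal]
12. n11.key = "zk"  [terminal]
13. n9.wid = false  [g.val > -5]
14. n9.lab = 13  [len(c.key) + 11]
15. n12.acc = 23  [terminal]
16. n14.acc = 26  [terminal]
17. n15.val = 20  [terminal]
18. n13.wid = true  [true]
19. n13.lab = 12  [g.val - 8]
20. n8.val = "zm"  ["zm"]
21. n8.lab = "mk"  ["mk"]
22. n8.wid = 1  [S₀.lab + h.acc - 35]
23. n16.fin = false  [f.depth == true]
24. n17.fin = false  [A₀.fin == true]
25. n18.val = 30  [terminal]
26. n19.key = "wy"  [terminal]
27. n17.val = "kp"  ["kp"]
28. n17.lab = "wyu"  [c.key ++ "u"]
29. n17.wid = 27  [g.val - 3]
30. n20.fin = true  [A₀.fin == false]
31. n21.key = "yy"  [terminal]
32. n20.val = "yyz"  [c.key ++ "z"]
33. n20.lab = "yyn"  [c.key ++ "n"]
34. n20.wid = 14  [14]
35. n16.val = "yyzk"  [A₂.val ++ "k"]
36. n16.lab = "kkp"  ["k" ++ A₁.val]
37. n16.wid = 26  [A₂.wid * 2 - 2]
38. n6.wid = false  [f.depth == true]
39. n6.lab = 1  [(if f.depth then A₀.wid else A₁.wid) - 25]
40. n23.fin = true  [true]
41. n25.key = "xm"  [terminal]
42. n26.depth = false  [terminal]
43. n27.acc = 29  [terminal]
44. n24.wid = true  [h.acc > 28]
45. n24.lab = 17  [h.acc * 3 - 70]
46. n23.val = "ku"  ["ku"]
47. n23.lab = "xx"  ["xx"]
48. n23.wid = 6  [S.lab - 11]
49. n22.wid = true  [true]
50. n22.lab = 30  [A.wid + 24]
51. n5.wid = false  [S₂.wid == false]
52. n5.lab = 22  [S₁.lab * 3 + 19]
53. n0.wid = true  [S₂.lab > 21]
54. n0.lab = 15  [S₂.lab * -1 + 37]

15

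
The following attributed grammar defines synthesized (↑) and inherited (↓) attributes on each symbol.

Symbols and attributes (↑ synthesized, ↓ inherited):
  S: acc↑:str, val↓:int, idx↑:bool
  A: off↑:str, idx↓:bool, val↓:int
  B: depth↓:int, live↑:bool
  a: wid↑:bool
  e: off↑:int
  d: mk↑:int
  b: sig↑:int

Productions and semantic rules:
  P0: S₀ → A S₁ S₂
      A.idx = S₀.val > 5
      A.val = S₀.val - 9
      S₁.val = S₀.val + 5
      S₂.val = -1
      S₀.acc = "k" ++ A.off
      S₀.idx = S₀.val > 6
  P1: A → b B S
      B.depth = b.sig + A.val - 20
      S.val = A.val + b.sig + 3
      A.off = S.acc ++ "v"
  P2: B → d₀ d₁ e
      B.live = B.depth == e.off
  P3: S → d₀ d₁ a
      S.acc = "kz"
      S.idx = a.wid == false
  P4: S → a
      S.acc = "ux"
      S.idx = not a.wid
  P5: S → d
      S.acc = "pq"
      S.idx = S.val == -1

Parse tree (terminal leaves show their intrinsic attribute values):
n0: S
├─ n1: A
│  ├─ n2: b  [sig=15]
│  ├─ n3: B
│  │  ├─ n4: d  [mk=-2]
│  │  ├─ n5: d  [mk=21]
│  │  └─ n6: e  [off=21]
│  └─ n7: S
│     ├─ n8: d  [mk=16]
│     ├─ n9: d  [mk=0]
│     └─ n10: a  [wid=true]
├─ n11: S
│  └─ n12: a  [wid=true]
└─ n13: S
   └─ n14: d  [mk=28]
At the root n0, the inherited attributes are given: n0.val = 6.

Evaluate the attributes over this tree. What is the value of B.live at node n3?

false

1. n0.val = 6  [given at root]
2. n1.idx = true  [S₀.val > 5]
3. n1.val = -3  [S₀.val - 9]
4. n2.sig = 15  [terminal]
5. n3.depth = -8  [b.sig + A.val - 20]
6. n4.mk = -2  [terminal]
7. n5.mk = 21  [terminal]
8. n6.off = 21  [terminal]
9. n3.live = false  [B.depth == e.off]
10. n7.val = 15  [A.val + b.sig + 3]
11. n8.mk = 16  [terminal]
12. n9.mk = 0  [terminal]
13. n10.wid = true  [terminal]
14. n7.acc = "kz"  ["kz"]
15. n7.idx = false  [a.wid == false]
16. n1.off = "kzv"  [S.acc ++ "v"]
17. n11.val = 11  [S₀.val + 5]
18. n12.wid = true  [terminal]
19. n11.acc = "ux"  ["ux"]
20. n11.idx = false  [not a.wid]
21. n13.val = -1  [-1]
22. n14.mk = 28  [terminal]
23. n13.acc = "pq"  ["pq"]
24. n13.idx = true  [S.val == -1]
25. n0.acc = "kkzv"  ["k" ++ A.off]
26. n0.idx = false  [S₀.val > 6]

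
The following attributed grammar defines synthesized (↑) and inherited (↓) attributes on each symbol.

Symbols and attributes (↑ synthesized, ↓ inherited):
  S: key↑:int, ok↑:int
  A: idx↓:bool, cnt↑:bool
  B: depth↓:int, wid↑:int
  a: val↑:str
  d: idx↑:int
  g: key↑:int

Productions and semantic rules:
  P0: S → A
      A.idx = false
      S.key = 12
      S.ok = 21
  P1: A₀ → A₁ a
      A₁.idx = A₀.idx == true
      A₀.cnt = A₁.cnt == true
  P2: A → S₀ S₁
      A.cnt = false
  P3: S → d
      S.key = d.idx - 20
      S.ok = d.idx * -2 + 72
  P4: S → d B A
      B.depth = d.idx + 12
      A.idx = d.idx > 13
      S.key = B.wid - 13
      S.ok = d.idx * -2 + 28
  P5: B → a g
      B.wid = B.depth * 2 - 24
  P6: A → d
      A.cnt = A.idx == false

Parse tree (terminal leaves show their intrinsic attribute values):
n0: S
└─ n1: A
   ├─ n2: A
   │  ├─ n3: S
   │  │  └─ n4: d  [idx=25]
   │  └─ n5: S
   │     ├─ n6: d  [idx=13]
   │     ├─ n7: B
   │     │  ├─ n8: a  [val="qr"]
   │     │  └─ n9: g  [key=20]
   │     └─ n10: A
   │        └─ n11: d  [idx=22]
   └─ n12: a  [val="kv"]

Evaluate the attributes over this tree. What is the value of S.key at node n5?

13

1. n1.idx = false  [false]
2. n2.idx = false  [A₀.idx == true]
3. n4.idx = 25  [terminal]
4. n3.key = 5  [d.idx - 20]
5. n3.ok = 22  [d.idx * -2 + 72]
6. n6.idx = 13  [terminal]
7. n7.depth = 25  [d.idx + 12]
8. n8.val = "qr"  [terminal]
9. n9.key = 20  [terminal]
10. n7.wid = 26  [B.depth * 2 - 24]
11. n10.idx = false  [d.idx > 13]
12. n11.idx = 22  [terminal]
13. n10.cnt = true  [A.idx == false]
14. n5.key = 13  [B.wid - 13]
15. n5.ok = 2  [d.idx * -2 + 28]
16. n2.cnt = false  [false]
17. n12.val = "kv"  [terminal]
18. n1.cnt = false  [A₁.cnt == true]
19. n0.key = 12  [12]
20. n0.ok = 21  [21]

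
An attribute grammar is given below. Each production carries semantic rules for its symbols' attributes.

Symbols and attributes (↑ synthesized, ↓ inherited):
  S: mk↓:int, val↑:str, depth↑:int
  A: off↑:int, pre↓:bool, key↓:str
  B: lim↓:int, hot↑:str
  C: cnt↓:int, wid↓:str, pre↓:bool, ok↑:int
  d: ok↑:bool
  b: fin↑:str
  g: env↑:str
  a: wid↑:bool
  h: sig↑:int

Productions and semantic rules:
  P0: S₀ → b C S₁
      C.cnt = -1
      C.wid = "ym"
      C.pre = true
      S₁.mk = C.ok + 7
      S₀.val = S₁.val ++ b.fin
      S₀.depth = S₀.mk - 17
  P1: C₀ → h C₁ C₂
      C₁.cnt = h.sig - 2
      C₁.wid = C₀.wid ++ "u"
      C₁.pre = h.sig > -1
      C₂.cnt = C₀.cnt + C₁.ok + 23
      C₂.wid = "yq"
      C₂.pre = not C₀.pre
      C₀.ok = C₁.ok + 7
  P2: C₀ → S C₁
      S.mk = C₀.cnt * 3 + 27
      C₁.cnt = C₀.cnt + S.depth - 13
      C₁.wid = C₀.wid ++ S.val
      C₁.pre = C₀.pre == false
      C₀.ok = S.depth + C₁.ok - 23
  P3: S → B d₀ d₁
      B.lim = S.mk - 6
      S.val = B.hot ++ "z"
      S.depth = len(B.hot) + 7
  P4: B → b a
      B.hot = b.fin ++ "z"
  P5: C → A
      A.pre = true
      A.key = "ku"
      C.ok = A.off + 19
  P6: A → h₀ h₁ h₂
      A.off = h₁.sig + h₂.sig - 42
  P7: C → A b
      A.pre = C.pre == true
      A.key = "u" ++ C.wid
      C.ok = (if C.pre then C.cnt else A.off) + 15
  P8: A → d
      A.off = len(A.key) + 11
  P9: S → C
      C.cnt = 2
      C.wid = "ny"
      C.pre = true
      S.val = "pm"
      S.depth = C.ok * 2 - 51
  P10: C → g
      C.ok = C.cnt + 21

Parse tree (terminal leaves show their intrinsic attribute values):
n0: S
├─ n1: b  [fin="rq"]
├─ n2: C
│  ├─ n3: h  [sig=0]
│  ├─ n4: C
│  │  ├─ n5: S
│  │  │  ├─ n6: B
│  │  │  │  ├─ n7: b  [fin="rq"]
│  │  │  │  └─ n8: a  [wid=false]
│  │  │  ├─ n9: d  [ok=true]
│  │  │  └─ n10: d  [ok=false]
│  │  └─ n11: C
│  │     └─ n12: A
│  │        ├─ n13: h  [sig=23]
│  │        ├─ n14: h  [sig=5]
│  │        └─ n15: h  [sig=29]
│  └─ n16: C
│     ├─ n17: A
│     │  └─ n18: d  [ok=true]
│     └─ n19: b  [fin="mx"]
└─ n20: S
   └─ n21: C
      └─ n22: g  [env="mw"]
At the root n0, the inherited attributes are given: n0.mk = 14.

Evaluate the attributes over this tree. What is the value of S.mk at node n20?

12

1. n0.mk = 14  [given at root]
2. n1.fin = "rq"  [terminal]
3. n2.cnt = -1  [-1]
4. n2.wid = "ym"  ["ym"]
5. n2.pre = true  [true]
6. n3.sig = 0  [terminal]
7. n4.cnt = -2  [h.sig - 2]
8. n4.wid = "ymu"  [C₀.wid ++ "u"]
9. n4.pre = true  [h.sig > -1]
10. n5.mk = 21  [C₀.cnt * 3 + 27]
11. n6.lim = 15  [S.mk - 6]
12. n7.fin = "rq"  [terminal]
13. n8.wid = false  [terminal]
14. n6.hot = "rqz"  [b.fin ++ "z"]
15. n9.ok = true  [terminal]
16. n10.ok = false  [terminal]
17. n5.val = "rqzz"  [B.hot ++ "z"]
18. n5.depth = 10  [len(B.hot) + 7]
19. n11.cnt = -5  [C₀.cnt + S.depth - 13]
20. n11.wid = "ymurqzz"  [C₀.wid ++ S.val]
21. n11.pre = false  [C₀.pre == false]
22. n12.pre = true  [true]
23. n12.key = "ku"  ["ku"]
24. n13.sig = 23  [terminal]
25. n14.sig = 5  [terminal]
26. n15.sig = 29  [terminal]
27. n12.off = -8  [h₁.sig + h₂.sig - 42]
28. n11.ok = 11  [A.off + 19]
29. n4.ok = -2  [S.depth + C₁.ok - 23]
30. n16.cnt = 20  [C₀.cnt + C₁.ok + 23]
31. n16.wid = "yq"  ["yq"]
32. n16.pre = false  [not C₀.pre]
33. n17.pre = false  [C.pre == true]
34. n17.key = "uyq"  ["u" ++ C.wid]
35. n18.ok = true  [terminal]
36. n17.off = 14  [len(A.key) + 11]
37. n19.fin = "mx"  [terminal]
38. n16.ok = 29  [(if C.pre then C.cnt else A.off) + 15]
39. n2.ok = 5  [C₁.ok + 7]
40. n20.mk = 12  [C.ok + 7]
41. n21.cnt = 2  [2]
42. n21.wid = "ny"  ["ny"]
43. n21.pre = true  [true]
44. n22.env = "mw"  [terminal]
45. n21.ok = 23  [C.cnt + 21]
46. n20.val = "pm"  ["pm"]
47. n20.depth = -5  [C.ok * 2 - 51]
48. n0.val = "pmrq"  [S₁.val ++ b.fin]
49. n0.depth = -3  [S₀.mk - 17]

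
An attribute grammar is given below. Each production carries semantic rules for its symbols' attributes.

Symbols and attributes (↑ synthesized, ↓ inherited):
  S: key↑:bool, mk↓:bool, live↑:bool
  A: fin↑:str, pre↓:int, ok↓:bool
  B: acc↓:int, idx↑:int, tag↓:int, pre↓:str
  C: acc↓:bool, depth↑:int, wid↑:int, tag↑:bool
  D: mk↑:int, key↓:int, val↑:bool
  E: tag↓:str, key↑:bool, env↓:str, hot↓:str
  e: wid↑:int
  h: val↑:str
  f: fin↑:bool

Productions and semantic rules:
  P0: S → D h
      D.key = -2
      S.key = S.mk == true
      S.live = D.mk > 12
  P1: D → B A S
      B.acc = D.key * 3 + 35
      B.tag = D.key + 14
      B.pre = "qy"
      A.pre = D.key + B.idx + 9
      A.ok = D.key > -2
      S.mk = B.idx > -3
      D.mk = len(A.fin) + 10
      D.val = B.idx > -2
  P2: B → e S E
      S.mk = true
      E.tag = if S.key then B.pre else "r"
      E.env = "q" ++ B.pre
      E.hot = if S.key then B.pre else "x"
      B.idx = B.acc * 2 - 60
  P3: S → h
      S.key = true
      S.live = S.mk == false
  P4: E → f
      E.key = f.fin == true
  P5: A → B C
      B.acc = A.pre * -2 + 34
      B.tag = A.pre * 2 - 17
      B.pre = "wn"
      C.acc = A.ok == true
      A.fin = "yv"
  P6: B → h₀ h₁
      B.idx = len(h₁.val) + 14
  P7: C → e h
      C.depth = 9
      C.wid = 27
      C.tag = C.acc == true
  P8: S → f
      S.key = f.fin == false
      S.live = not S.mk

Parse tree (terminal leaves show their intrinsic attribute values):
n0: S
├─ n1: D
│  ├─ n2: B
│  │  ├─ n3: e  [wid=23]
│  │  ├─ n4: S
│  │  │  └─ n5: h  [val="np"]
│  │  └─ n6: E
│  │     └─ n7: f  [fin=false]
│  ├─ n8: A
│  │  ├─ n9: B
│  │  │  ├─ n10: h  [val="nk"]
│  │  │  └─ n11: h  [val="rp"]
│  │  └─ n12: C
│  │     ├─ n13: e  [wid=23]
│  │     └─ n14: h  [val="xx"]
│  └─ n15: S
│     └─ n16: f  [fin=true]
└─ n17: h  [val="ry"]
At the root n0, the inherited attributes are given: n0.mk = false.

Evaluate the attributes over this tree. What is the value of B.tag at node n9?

1. n0.mk = false  [given at root]
2. n1.key = -2  [-2]
3. n2.acc = 29  [D.key * 3 + 35]
4. n2.tag = 12  [D.key + 14]
5. n2.pre = "qy"  ["qy"]
6. n3.wid = 23  [terminal]
7. n4.mk = true  [true]
8. n5.val = "np"  [terminal]
9. n4.key = true  [true]
10. n4.live = false  [S.mk == false]
11. n6.tag = "qy"  [if S.key then B.pre else "r"]
12. n6.env = "qqy"  ["q" ++ B.pre]
13. n6.hot = "qy"  [if S.key then B.pre else "x"]
14. n7.fin = false  [terminal]
15. n6.key = false  [f.fin == true]
16. n2.idx = -2  [B.acc * 2 - 60]
17. n8.pre = 5  [D.key + B.idx + 9]
18. n8.ok = false  [D.key > -2]
19. n9.acc = 24  [A.pre * -2 + 34]
20. n9.tag = -7  [A.pre * 2 - 17]
21. n9.pre = "wn"  ["wn"]
22. n10.val = "nk"  [terminal]
23. n11.val = "rp"  [terminal]
24. n9.idx = 16  [len(h₁.val) + 14]
25. n12.acc = false  [A.ok == true]
26. n13.wid = 23  [terminal]
27. n14.val = "xx"  [terminal]
28. n12.depth = 9  [9]
29. n12.wid = 27  [27]
30. n12.tag = false  [C.acc == true]
31. n8.fin = "yv"  ["yv"]
32. n15.mk = true  [B.idx > -3]
33. n16.fin = true  [terminal]
34. n15.key = false  [f.fin == false]
35. n15.live = false  [not S.mk]
36. n1.mk = 12  [len(A.fin) + 10]
37. n1.val = false  [B.idx > -2]
38. n17.val = "ry"  [terminal]
39. n0.key = false  [S.mk == true]
40. n0.live = false  [D.mk > 12]

-7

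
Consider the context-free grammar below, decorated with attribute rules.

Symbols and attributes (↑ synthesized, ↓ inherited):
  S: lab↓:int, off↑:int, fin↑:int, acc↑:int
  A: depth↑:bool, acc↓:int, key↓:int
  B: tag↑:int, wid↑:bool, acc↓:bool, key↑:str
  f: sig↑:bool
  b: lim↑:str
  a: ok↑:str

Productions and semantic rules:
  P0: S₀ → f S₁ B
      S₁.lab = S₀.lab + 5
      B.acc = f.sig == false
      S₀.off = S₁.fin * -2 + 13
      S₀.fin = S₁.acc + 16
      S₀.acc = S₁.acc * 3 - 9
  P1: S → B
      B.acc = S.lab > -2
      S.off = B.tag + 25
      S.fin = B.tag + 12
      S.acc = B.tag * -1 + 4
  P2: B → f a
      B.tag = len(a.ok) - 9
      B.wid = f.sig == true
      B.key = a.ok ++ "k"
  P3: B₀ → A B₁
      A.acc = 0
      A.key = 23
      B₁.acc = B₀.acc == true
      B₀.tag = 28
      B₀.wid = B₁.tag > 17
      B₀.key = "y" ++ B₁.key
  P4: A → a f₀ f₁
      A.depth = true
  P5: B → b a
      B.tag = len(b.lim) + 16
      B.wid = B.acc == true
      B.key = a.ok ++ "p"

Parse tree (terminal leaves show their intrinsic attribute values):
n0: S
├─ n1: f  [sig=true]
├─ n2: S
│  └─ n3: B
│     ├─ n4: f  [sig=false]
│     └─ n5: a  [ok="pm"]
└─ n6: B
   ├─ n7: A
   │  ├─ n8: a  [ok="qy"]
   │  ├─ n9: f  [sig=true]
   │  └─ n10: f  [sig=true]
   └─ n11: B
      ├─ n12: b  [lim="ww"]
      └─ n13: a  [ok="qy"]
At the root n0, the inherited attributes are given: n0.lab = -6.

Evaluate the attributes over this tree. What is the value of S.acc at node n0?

24

1. n0.lab = -6  [given at root]
2. n1.sig = true  [terminal]
3. n2.lab = -1  [S₀.lab + 5]
4. n3.acc = true  [S.lab > -2]
5. n4.sig = false  [terminal]
6. n5.ok = "pm"  [terminal]
7. n3.tag = -7  [len(a.ok) - 9]
8. n3.wid = false  [f.sig == true]
9. n3.key = "pmk"  [a.ok ++ "k"]
10. n2.off = 18  [B.tag + 25]
11. n2.fin = 5  [B.tag + 12]
12. n2.acc = 11  [B.tag * -1 + 4]
13. n6.acc = false  [f.sig == false]
14. n7.acc = 0  [0]
15. n7.key = 23  [23]
16. n8.ok = "qy"  [terminal]
17. n9.sig = true  [terminal]
18. n10.sig = true  [terminal]
19. n7.depth = true  [true]
20. n11.acc = false  [B₀.acc == true]
21. n12.lim = "ww"  [terminal]
22. n13.ok = "qy"  [terminal]
23. n11.tag = 18  [len(b.lim) + 16]
24. n11.wid = false  [B.acc == true]
25. n11.key = "qyp"  [a.ok ++ "p"]
26. n6.tag = 28  [28]
27. n6.wid = true  [B₁.tag > 17]
28. n6.key = "yqyp"  ["y" ++ B₁.key]
29. n0.off = 3  [S₁.fin * -2 + 13]
30. n0.fin = 27  [S₁.acc + 16]
31. n0.acc = 24  [S₁.acc * 3 - 9]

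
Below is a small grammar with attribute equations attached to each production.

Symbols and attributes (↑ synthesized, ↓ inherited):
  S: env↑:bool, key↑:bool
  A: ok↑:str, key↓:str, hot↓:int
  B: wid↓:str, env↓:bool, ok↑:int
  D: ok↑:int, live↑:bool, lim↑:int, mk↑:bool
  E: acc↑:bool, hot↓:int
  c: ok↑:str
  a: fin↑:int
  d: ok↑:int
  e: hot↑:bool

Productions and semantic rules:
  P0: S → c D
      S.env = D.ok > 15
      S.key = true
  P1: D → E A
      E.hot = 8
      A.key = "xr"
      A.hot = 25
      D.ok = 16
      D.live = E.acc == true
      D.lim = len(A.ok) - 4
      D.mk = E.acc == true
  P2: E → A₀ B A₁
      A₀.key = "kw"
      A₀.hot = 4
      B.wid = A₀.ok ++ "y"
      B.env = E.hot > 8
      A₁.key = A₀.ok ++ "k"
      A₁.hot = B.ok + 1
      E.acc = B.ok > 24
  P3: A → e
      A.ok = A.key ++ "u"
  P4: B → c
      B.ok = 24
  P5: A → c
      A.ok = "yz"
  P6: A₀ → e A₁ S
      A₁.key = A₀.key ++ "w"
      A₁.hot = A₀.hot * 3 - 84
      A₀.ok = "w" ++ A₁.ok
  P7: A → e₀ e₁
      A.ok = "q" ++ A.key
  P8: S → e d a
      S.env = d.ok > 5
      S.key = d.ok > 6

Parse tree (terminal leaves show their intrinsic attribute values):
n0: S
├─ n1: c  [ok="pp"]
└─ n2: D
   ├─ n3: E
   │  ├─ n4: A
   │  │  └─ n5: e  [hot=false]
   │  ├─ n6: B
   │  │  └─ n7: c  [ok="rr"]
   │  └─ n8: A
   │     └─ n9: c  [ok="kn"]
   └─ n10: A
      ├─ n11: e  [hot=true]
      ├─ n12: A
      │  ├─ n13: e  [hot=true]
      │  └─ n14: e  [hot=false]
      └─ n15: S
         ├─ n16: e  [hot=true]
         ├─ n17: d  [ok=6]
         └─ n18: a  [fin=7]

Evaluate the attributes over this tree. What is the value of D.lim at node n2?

1. n1.ok = "pp"  [terminal]
2. n3.hot = 8  [8]
3. n4.key = "kw"  ["kw"]
4. n4.hot = 4  [4]
5. n5.hot = false  [terminal]
6. n4.ok = "kwu"  [A.key ++ "u"]
7. n6.wid = "kwuy"  [A₀.ok ++ "y"]
8. n6.env = false  [E.hot > 8]
9. n7.ok = "rr"  [terminal]
10. n6.ok = 24  [24]
11. n8.key = "kwuk"  [A₀.ok ++ "k"]
12. n8.hot = 25  [B.ok + 1]
13. n9.ok = "kn"  [terminal]
14. n8.ok = "yz"  ["yz"]
15. n3.acc = false  [B.ok > 24]
16. n10.key = "xr"  ["xr"]
17. n10.hot = 25  [25]
18. n11.hot = true  [terminal]
19. n12.key = "xrw"  [A₀.key ++ "w"]
20. n12.hot = -9  [A₀.hot * 3 - 84]
21. n13.hot = true  [terminal]
22. n14.hot = false  [terminal]
23. n12.ok = "qxrw"  ["q" ++ A.key]
24. n16.hot = true  [terminal]
25. n17.ok = 6  [terminal]
26. n18.fin = 7  [terminal]
27. n15.env = true  [d.ok > 5]
28. n15.key = false  [d.ok > 6]
29. n10.ok = "wqxrw"  ["w" ++ A₁.ok]
30. n2.ok = 16  [16]
31. n2.live = false  [E.acc == true]
32. n2.lim = 1  [len(A.ok) - 4]
33. n2.mk = false  [E.acc == true]
34. n0.env = true  [D.ok > 15]
35. n0.key = true  [true]

1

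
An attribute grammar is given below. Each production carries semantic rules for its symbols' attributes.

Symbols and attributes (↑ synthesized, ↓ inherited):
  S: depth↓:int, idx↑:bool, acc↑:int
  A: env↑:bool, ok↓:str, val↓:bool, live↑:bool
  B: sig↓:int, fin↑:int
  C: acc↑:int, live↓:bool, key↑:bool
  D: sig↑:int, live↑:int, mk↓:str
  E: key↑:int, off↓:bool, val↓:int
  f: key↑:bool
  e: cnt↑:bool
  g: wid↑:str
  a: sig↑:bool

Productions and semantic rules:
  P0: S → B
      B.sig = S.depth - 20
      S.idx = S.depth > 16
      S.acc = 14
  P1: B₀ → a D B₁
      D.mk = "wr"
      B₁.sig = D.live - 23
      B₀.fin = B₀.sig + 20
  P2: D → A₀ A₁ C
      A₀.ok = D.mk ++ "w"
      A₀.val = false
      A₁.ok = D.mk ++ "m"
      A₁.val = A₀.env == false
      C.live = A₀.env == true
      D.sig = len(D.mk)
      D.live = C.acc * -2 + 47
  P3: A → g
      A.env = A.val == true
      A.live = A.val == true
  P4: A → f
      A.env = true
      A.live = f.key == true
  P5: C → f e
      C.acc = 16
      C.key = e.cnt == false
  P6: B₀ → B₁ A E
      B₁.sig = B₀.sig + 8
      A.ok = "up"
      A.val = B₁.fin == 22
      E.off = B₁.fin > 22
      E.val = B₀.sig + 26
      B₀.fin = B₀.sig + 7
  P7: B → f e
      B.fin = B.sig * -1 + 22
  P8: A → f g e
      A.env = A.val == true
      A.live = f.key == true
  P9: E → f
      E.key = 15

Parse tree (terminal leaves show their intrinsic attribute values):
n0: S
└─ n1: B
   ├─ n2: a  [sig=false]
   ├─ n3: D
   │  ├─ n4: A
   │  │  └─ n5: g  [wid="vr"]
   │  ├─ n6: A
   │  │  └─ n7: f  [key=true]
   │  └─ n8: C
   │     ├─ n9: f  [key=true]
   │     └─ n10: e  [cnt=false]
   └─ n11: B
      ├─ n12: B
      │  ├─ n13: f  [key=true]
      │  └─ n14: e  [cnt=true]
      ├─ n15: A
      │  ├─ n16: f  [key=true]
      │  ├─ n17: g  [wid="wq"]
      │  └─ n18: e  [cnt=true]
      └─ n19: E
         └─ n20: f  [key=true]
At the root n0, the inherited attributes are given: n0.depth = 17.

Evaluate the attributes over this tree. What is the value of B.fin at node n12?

1. n0.depth = 17  [given at root]
2. n1.sig = -3  [S.depth - 20]
3. n2.sig = false  [terminal]
4. n3.mk = "wr"  ["wr"]
5. n4.ok = "wrw"  [D.mk ++ "w"]
6. n4.val = false  [false]
7. n5.wid = "vr"  [terminal]
8. n4.env = false  [A.val == true]
9. n4.live = false  [A.val == true]
10. n6.ok = "wrm"  [D.mk ++ "m"]
11. n6.val = true  [A₀.env == false]
12. n7.key = true  [terminal]
13. n6.env = true  [true]
14. n6.live = true  [f.key == true]
15. n8.live = false  [A₀.env == true]
16. n9.key = true  [terminal]
17. n10.cnt = false  [terminal]
18. n8.acc = 16  [16]
19. n8.key = true  [e.cnt == false]
20. n3.sig = 2  [len(D.mk)]
21. n3.live = 15  [C.acc * -2 + 47]
22. n11.sig = -8  [D.live - 23]
23. n12.sig = 0  [B₀.sig + 8]
24. n13.key = true  [terminal]
25. n14.cnt = true  [terminal]
26. n12.fin = 22  [B.sig * -1 + 22]
27. n15.ok = "up"  ["up"]
28. n15.val = true  [B₁.fin == 22]
29. n16.key = true  [terminal]
30. n17.wid = "wq"  [terminal]
31. n18.cnt = true  [terminal]
32. n15.env = true  [A.val == true]
33. n15.live = true  [f.key == true]
34. n19.off = false  [B₁.fin > 22]
35. n19.val = 18  [B₀.sig + 26]
36. n20.key = true  [terminal]
37. n19.key = 15  [15]
38. n11.fin = -1  [B₀.sig + 7]
39. n1.fin = 17  [B₀.sig + 20]
40. n0.idx = true  [S.depth > 16]
41. n0.acc = 14  [14]

22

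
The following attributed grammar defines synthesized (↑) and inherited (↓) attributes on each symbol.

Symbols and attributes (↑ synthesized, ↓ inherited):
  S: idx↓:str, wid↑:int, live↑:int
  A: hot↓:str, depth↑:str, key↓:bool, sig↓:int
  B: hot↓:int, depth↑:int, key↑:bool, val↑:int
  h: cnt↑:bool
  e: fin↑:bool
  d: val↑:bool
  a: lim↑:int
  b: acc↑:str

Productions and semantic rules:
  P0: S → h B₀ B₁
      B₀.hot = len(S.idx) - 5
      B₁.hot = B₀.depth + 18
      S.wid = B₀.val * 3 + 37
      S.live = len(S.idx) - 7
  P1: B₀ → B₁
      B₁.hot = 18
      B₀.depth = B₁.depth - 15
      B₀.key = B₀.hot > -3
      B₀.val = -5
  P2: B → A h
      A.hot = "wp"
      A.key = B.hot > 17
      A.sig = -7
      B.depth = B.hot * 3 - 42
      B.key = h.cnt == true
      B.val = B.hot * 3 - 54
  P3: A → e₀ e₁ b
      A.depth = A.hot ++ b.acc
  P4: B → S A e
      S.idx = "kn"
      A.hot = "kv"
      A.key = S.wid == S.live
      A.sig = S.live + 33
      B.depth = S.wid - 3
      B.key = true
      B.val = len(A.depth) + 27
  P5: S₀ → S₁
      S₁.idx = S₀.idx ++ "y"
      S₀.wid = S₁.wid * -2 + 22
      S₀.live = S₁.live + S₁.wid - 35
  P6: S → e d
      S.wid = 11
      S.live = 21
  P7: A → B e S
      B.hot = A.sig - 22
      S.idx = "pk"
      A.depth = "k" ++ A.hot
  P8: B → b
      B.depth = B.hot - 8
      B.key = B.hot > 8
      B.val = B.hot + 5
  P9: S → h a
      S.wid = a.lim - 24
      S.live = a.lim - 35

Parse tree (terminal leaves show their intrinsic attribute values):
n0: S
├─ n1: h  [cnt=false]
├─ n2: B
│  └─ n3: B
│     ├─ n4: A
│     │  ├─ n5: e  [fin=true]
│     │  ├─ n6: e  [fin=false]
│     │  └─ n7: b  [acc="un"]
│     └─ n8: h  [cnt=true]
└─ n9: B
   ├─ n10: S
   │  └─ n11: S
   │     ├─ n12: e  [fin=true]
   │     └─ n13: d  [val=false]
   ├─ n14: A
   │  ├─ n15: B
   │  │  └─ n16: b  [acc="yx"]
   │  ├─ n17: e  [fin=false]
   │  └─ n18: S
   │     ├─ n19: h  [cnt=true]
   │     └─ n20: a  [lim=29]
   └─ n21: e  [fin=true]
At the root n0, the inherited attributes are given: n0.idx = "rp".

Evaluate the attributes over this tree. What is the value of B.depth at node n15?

1. n0.idx = "rp"  [given at root]
2. n1.cnt = false  [terminal]
3. n2.hot = -3  [len(S.idx) - 5]
4. n3.hot = 18  [18]
5. n4.hot = "wp"  ["wp"]
6. n4.key = true  [B.hot > 17]
7. n4.sig = -7  [-7]
8. n5.fin = true  [terminal]
9. n6.fin = false  [terminal]
10. n7.acc = "un"  [terminal]
11. n4.depth = "wpun"  [A.hot ++ b.acc]
12. n8.cnt = true  [terminal]
13. n3.depth = 12  [B.hot * 3 - 42]
14. n3.key = true  [h.cnt == true]
15. n3.val = 0  [B.hot * 3 - 54]
16. n2.depth = -3  [B₁.depth - 15]
17. n2.key = false  [B₀.hot > -3]
18. n2.val = -5  [-5]
19. n9.hot = 15  [B₀.depth + 18]
20. n10.idx = "kn"  ["kn"]
21. n11.idx = "kny"  [S₀.idx ++ "y"]
22. n12.fin = true  [terminal]
23. n13.val = false  [terminal]
24. n11.wid = 11  [11]
25. n11.live = 21  [21]
26. n10.wid = 0  [S₁.wid * -2 + 22]
27. n10.live = -3  [S₁.live + S₁.wid - 35]
28. n14.hot = "kv"  ["kv"]
29. n14.key = false  [S.wid == S.live]
30. n14.sig = 30  [S.live + 33]
31. n15.hot = 8  [A.sig - 22]
32. n16.acc = "yx"  [terminal]
33. n15.depth = 0  [B.hot - 8]
34. n15.key = false  [B.hot > 8]
35. n15.val = 13  [B.hot + 5]
36. n17.fin = false  [terminal]
37. n18.idx = "pk"  ["pk"]
38. n19.cnt = true  [terminal]
39. n20.lim = 29  [terminal]
40. n18.wid = 5  [a.lim - 24]
41. n18.live = -6  [a.lim - 35]
42. n14.depth = "kkv"  ["k" ++ A.hot]
43. n21.fin = true  [terminal]
44. n9.depth = -3  [S.wid - 3]
45. n9.key = true  [true]
46. n9.val = 30  [len(A.depth) + 27]
47. n0.wid = 22  [B₀.val * 3 + 37]
48. n0.live = -5  [len(S.idx) - 7]

0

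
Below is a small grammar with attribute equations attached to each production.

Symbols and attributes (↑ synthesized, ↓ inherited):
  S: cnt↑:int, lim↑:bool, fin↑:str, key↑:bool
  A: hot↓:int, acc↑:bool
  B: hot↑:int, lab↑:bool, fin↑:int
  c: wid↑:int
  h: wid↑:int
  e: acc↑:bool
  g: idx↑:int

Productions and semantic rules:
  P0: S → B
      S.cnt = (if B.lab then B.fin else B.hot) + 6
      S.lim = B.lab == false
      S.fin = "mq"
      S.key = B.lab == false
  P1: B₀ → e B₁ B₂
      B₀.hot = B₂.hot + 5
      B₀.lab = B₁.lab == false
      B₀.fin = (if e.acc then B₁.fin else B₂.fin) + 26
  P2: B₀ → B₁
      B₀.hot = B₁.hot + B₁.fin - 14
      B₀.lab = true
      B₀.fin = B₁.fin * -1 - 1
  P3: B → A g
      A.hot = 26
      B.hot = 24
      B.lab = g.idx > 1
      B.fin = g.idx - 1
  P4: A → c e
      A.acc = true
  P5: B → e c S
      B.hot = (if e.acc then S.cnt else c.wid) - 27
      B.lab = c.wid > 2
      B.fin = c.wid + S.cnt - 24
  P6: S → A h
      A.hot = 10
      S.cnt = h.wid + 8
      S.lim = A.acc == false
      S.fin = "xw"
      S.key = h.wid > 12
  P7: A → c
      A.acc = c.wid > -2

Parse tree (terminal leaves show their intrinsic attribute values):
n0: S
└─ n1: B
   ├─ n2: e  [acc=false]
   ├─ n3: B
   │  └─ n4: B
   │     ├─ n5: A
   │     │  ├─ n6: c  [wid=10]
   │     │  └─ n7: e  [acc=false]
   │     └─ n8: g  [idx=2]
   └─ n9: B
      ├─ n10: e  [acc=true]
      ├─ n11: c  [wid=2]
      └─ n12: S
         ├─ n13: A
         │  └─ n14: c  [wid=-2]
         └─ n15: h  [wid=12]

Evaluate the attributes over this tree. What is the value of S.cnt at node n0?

1. n2.acc = false  [terminal]
2. n5.hot = 26  [26]
3. n6.wid = 10  [terminal]
4. n7.acc = false  [terminal]
5. n5.acc = true  [true]
6. n8.idx = 2  [terminal]
7. n4.hot = 24  [24]
8. n4.lab = true  [g.idx > 1]
9. n4.fin = 1  [g.idx - 1]
10. n3.hot = 11  [B₁.hot + B₁.fin - 14]
11. n3.lab = true  [true]
12. n3.fin = -2  [B₁.fin * -1 - 1]
13. n10.acc = true  [terminal]
14. n11.wid = 2  [terminal]
15. n13.hot = 10  [10]
16. n14.wid = -2  [terminal]
17. n13.acc = false  [c.wid > -2]
18. n15.wid = 12  [terminal]
19. n12.cnt = 20  [h.wid + 8]
20. n12.lim = true  [A.acc == false]
21. n12.fin = "xw"  ["xw"]
22. n12.key = false  [h.wid > 12]
23. n9.hot = -7  [(if e.acc then S.cnt else c.wid) - 27]
24. n9.lab = false  [c.wid > 2]
25. n9.fin = -2  [c.wid + S.cnt - 24]
26. n1.hot = -2  [B₂.hot + 5]
27. n1.lab = false  [B₁.lab == false]
28. n1.fin = 24  [(if e.acc then B₁.fin else B₂.fin) + 26]
29. n0.cnt = 4  [(if B.lab then B.fin else B.hot) + 6]
30. n0.lim = true  [B.lab == false]
31. n0.fin = "mq"  ["mq"]
32. n0.key = true  [B.lab == false]

4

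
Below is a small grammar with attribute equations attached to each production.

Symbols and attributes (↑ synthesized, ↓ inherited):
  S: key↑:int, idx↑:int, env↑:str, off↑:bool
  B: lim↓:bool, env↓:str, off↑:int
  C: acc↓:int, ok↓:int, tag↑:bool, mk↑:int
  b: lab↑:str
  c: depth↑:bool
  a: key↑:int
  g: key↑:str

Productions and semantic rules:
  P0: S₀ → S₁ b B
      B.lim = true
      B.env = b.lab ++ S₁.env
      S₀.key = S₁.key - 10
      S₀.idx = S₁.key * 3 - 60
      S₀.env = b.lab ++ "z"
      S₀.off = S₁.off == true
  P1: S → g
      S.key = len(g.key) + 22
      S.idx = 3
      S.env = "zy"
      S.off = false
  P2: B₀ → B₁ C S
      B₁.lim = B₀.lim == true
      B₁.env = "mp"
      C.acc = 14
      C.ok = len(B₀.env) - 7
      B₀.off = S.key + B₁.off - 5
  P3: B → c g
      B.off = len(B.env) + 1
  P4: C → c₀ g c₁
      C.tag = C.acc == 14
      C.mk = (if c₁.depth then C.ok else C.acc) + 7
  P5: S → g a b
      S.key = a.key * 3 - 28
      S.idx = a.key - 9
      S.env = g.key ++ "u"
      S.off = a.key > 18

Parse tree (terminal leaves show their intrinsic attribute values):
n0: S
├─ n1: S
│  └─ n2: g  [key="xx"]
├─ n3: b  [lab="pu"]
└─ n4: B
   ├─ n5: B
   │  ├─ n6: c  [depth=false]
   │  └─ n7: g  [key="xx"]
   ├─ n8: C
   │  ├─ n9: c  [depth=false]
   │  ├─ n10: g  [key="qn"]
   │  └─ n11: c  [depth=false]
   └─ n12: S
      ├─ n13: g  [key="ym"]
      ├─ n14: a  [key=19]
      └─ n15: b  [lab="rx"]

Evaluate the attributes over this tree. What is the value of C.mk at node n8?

1. n2.key = "xx"  [terminal]
2. n1.key = 24  [len(g.key) + 22]
3. n1.idx = 3  [3]
4. n1.env = "zy"  ["zy"]
5. n1.off = false  [false]
6. n3.lab = "pu"  [terminal]
7. n4.lim = true  [true]
8. n4.env = "puzy"  [b.lab ++ S₁.env]
9. n5.lim = true  [B₀.lim == true]
10. n5.env = "mp"  ["mp"]
11. n6.depth = false  [terminal]
12. n7.key = "xx"  [terminal]
13. n5.off = 3  [len(B.env) + 1]
14. n8.acc = 14  [14]
15. n8.ok = -3  [len(B₀.env) - 7]
16. n9.depth = false  [terminal]
17. n10.key = "qn"  [terminal]
18. n11.depth = false  [terminal]
19. n8.tag = true  [C.acc == 14]
20. n8.mk = 21  [(if c₁.depth then C.ok else C.acc) + 7]
21. n13.key = "ym"  [terminal]
22. n14.key = 19  [terminal]
23. n15.lab = "rx"  [terminal]
24. n12.key = 29  [a.key * 3 - 28]
25. n12.idx = 10  [a.key - 9]
26. n12.env = "ymu"  [g.key ++ "u"]
27. n12.off = true  [a.key > 18]
28. n4.off = 27  [S.key + B₁.off - 5]
29. n0.key = 14  [S₁.key - 10]
30. n0.idx = 12  [S₁.key * 3 - 60]
31. n0.env = "puz"  [b.lab ++ "z"]
32. n0.off = false  [S₁.off == true]

21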